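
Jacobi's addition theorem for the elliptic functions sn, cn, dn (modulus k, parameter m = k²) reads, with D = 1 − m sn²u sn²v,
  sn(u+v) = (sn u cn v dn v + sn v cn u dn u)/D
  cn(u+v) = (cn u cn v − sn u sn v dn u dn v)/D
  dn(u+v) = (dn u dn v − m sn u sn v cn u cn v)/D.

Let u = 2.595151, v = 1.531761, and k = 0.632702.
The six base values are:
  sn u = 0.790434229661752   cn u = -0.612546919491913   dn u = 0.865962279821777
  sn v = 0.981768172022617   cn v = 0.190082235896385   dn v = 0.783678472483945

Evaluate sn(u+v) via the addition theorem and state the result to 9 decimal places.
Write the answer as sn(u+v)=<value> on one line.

sn(u+v)=-0.531046627

m = k² = 0.400311820804
D = 1 − m·sn²u·sn²v = 0.7589274344025566
sn(u+v) = (sn u·cn v·dn v + sn v·cn u·dn u)/D = -0.4030258542347146/0.7589274344025566 = -0.5310466270757295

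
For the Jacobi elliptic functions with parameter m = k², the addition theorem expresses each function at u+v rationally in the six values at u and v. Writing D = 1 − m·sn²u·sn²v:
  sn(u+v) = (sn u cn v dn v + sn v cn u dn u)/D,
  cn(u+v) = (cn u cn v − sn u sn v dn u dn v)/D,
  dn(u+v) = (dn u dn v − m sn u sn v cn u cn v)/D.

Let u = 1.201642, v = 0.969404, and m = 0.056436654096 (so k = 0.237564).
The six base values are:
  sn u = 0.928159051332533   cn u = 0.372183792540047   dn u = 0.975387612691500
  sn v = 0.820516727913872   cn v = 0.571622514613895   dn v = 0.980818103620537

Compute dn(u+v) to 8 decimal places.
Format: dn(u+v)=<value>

dn(u+v)=0.97959864

m = k² = 0.056436654096
D = 1 − m·sn²u·sn²v = 0.9672673666638534
dn(u+v) = (dn u·dn v − m·sn u·sn v·cn u·cn v)/D = 0.9475337934621194/0.9672673666638534 = 0.9795986364454785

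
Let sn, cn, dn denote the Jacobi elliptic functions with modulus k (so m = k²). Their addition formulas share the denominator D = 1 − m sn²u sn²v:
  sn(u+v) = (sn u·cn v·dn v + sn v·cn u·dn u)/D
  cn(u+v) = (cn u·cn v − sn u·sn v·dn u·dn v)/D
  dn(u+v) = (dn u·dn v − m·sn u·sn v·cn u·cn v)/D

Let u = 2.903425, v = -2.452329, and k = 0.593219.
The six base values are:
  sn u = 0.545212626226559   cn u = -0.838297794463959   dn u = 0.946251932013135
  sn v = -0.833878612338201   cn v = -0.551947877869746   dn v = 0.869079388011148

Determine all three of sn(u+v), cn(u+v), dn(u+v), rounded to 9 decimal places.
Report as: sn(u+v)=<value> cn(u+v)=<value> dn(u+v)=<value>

m = k² = 0.351908781961
D = 1 − m·sn²u·sn²v = 0.9272609567226005
sn(u+v) = (sn u·cn v·dn v + sn v·cn u·dn u)/D = 0.3999354778228047/0.9272609567226005 = 0.4313084411926227
cn(u+v) = (cn u·cn v − sn u·sn v·dn u·dn v)/D = 0.8365790431517856/0.9272609567226005 = 0.9022045380932142
dn(u+v) = (dn u·dn v − m·sn u·sn v·cn u·cn v)/D = 0.8963959170031655/0.9272609567226005 = 0.966713750324906

sn(u+v)=0.431308441 cn(u+v)=0.902204538 dn(u+v)=0.966713750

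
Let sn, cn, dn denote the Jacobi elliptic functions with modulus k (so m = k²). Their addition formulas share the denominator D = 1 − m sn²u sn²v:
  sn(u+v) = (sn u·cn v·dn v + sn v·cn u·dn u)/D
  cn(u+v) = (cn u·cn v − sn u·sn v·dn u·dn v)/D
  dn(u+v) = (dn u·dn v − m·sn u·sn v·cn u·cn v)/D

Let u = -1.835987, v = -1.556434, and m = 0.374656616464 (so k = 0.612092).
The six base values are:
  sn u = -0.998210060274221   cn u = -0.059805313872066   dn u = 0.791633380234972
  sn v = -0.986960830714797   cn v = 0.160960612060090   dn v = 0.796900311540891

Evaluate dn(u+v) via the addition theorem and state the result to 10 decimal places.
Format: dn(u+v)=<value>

dn(u+v)=0.9969366687

m = k² = 0.374656616464
D = 1 − m·sn²u·sn²v = 0.6363554139012318
dn(u+v) = (dn u·dn v − m·sn u·sn v·cn u·cn v)/D = 0.6344060464428083/0.6363554139012318 = 0.9969366686982786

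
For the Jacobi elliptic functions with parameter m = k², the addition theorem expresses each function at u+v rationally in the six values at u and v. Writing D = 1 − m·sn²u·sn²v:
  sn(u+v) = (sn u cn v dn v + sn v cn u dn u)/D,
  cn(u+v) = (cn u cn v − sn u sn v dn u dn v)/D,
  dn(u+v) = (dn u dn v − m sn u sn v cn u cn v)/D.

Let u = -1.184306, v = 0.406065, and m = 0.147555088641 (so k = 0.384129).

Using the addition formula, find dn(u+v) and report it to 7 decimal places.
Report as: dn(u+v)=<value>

dn(u+v)=0.9637371

sn u = -0.9141904713321924, cn u = 0.4052848160558498, dn u = 0.9363128151693288
sn v = 0.3935348200634155, cn v = 0.9193097113582861, dn v = 0.9885080649075909
m = k² = 0.147555088641
D = 1 − m·sn²u·sn²v = 0.9809017355912339
dn(u+v) = (dn u·dn v − m·sn u·sn v·cn u·cn v)/D = 0.9453314000518007/0.9809017355912339 = 0.9637371061251172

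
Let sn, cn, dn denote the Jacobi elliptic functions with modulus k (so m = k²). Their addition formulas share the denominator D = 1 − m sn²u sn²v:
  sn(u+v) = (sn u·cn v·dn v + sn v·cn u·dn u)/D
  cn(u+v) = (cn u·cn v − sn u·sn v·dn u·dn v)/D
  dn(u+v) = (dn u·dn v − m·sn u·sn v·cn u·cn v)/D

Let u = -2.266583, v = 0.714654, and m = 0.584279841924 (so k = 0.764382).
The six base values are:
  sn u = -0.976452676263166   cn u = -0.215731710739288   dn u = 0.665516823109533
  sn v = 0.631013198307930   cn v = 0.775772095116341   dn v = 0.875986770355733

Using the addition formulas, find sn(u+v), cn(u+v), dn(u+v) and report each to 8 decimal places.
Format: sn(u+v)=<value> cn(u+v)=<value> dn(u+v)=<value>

m = k² = 0.584279841924
D = 1 − m·sn²u·sn²v = 0.7781802612968862
sn(u+v) = (sn u·cn v·dn v + sn v·cn u·dn u)/D = -0.7541606395139376/0.7781802612968862 = -0.9691336018432048
cn(u+v) = (cn u·cn v − sn u·sn v·dn u·dn v)/D = 0.1918495475105917/0.7781802612968862 = 0.2465361267206423
dn(u+v) = (dn u·dn v − m·sn u·sn v·cn u·cn v)/D = 0.5227337055052974/0.7781802612968862 = 0.6717385823101307

sn(u+v)=-0.96913360 cn(u+v)=0.24653613 dn(u+v)=0.67173858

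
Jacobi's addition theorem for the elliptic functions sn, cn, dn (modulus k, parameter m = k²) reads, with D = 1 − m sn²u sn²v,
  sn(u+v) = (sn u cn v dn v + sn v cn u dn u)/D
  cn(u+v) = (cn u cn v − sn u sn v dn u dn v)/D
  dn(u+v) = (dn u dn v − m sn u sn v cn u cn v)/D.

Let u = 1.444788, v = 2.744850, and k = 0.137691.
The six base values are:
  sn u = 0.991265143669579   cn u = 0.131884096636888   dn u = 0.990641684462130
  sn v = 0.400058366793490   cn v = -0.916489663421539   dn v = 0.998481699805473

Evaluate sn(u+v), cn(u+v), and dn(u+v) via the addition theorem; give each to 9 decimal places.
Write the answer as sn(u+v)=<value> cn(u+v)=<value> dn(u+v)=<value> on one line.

m = k² = 0.018958811481
D = 1 − m·sn²u·sn²v = 0.9970184816010997
sn(u+v) = (sn u·cn v·dn v + sn v·cn u·dn u)/D = -0.8548373269845353/0.9970184816010997 = -0.8573936619627779
cn(u+v) = (cn u·cn v − sn u·sn v·dn u·dn v)/D = -0.5131266871330091/0.9970184816010997 = -0.5146611588473117
dn(u+v) = (dn u·dn v − m·sn u·sn v·cn u·cn v)/D = 0.9900463427427998/0.9970184816010997 = 0.9930070114175783

sn(u+v)=-0.857393662 cn(u+v)=-0.514661159 dn(u+v)=0.993007011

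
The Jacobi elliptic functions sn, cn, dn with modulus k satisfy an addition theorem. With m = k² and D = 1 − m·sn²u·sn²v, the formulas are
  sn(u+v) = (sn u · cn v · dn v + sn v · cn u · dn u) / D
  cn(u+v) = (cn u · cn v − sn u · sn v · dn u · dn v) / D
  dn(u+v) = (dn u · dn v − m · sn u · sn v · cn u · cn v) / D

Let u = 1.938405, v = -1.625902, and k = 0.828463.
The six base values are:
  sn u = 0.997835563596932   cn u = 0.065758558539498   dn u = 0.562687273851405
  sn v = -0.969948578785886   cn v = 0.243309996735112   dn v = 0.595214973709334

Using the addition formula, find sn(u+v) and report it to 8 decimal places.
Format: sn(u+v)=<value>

m = k² = 0.686350942369
D = 1 − m·sn²u·sn²v = 0.3570730758767371
sn(u+v) = (sn u·cn v·dn v + sn v·cn u·dn u)/D = 0.1086187395814703/0.3570730758767371 = 0.3041919061379073

sn(u+v)=0.30419191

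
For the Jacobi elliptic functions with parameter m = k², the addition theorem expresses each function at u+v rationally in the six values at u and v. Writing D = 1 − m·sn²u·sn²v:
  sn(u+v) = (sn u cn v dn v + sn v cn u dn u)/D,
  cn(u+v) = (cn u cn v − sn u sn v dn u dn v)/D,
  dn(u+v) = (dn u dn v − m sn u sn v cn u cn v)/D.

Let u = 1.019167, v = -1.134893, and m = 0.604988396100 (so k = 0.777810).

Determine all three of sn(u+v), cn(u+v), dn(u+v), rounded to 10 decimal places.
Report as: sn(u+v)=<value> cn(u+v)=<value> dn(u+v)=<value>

sn(u+v)=-0.1153131092 cn(u+v)=0.9933291936 dn(u+v)=0.9959695783

sn u = 0.8035612844937099, cn u = 0.5952220275349519, dn u = 0.7806103357699266
sn v = -0.8529933324302372, cn v = 0.5219218091146975, dn v = 0.7482057736625438
m = k² = 0.6049883961
D = 1 − m·sn²u·sn²v = 0.7157658040370042
sn(u+v) = (sn u·cn v·dn v + sn v·cn u·dn u)/D = -0.08253718029201249/0.7157658040370042 = -0.1153131091573431
cn(u+v) = (cn u·cn v − sn u·sn v·dn u·dn v)/D = 0.7109910689299711/0.7157658040370042 = 0.993329193599215
dn(u+v) = (dn u·dn v − m·sn u·sn v·cn u·cn v)/D = 0.712880965989414/0.7157658040370042 = 0.9959695782736205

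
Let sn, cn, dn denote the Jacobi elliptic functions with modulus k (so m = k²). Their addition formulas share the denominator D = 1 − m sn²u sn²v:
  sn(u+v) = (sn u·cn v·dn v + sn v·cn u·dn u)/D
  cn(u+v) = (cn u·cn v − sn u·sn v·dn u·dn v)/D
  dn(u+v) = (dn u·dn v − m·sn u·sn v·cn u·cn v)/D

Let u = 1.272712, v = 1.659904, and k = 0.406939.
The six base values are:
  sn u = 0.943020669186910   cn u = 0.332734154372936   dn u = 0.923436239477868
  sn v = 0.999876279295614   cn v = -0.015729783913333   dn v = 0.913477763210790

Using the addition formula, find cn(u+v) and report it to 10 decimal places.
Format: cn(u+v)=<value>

cn(u+v)=-0.9388331714

m = k² = 0.165599349721
D = 1 − m·sn²u·sn²v = 0.8527709257125198
cn(u+v) = (cn u·cn v − sn u·sn v·dn u·dn v)/D = -0.800609632660421/0.8527709257125198 = -0.9388331713953354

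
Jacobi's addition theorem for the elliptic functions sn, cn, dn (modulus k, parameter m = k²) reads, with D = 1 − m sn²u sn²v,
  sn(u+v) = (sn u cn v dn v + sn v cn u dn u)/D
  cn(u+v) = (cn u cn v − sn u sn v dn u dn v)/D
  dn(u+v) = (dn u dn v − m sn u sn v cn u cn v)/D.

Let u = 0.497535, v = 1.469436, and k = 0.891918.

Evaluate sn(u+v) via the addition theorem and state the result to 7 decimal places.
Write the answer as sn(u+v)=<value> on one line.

sn(u+v)=0.9918179

sn u = 0.4636562073930996, cn u = 0.8860151925028414, dn u = 0.9104844451230885
sn v = 0.9287446964543366, cn v = 0.3707199600883962, dn v = 0.5601900549503095
m = k² = 0.795517718724
D = 1 − m·sn²u·sn²v = 0.852485501329913
sn(u+v) = (sn u·cn v·dn v + sn v·cn u·dn u)/D = 0.8455103500452819/0.852485501329913 = 0.9918178652026931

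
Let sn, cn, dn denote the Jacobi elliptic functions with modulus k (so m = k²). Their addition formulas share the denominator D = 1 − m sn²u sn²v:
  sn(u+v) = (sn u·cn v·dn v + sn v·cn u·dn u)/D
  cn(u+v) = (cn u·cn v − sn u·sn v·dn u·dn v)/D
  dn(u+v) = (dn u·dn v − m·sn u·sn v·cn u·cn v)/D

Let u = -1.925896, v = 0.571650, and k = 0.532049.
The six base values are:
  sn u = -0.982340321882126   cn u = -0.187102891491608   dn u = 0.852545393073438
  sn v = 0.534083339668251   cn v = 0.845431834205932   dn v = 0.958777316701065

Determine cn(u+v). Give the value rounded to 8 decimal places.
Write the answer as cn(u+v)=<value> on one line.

m = k² = 0.283076138401
D = 1 − m·sn²u·sn²v = 0.9220806599646018
cn(u+v) = (cn u·cn v − sn u·sn v·dn u·dn v)/D = 0.2706680983030374/0.9220806599646018 = 0.2935405871254562

cn(u+v)=0.29354059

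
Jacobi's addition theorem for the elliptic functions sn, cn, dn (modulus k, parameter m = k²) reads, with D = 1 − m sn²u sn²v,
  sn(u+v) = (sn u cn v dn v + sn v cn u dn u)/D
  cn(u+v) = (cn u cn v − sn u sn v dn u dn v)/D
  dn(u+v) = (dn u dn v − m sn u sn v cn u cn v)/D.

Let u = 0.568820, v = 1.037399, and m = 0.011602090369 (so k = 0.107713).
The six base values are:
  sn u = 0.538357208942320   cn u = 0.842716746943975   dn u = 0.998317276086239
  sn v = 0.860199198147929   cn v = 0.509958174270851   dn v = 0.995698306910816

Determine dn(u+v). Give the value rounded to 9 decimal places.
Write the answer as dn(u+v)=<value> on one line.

dn(u+v)=0.994187513

m = k² = 0.011602090369
D = 1 − m·sn²u·sn²v = 0.9975118567726173
dn(u+v) = (dn u·dn v − m·sn u·sn v·cn u·cn v)/D = 0.9917138318763397/0.9975118567726173 = 0.9941875128030692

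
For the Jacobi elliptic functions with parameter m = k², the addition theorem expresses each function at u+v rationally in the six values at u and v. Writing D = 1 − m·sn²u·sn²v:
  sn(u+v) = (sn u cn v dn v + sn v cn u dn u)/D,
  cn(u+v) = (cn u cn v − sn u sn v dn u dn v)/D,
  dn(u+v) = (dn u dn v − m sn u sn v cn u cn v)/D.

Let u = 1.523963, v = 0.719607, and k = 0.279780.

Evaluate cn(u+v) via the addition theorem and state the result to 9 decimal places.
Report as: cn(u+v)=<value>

sn u = 0.9971243591685351, cn u = 0.07578266525227348, dn u = 0.9602982331064109
sn v = 0.6557911721026648, cn v = 0.7549423412368743, dn v = 0.9830239555659827
m = k² = 0.0782768484
D = 1 − m·sn²u·sn²v = 0.9665294294261177
cn(u+v) = (cn u·cn v − sn u·sn v·dn u·dn v)/D = -0.560072603769168/0.9665294294261177 = -0.5794677189516249

cn(u+v)=-0.579467719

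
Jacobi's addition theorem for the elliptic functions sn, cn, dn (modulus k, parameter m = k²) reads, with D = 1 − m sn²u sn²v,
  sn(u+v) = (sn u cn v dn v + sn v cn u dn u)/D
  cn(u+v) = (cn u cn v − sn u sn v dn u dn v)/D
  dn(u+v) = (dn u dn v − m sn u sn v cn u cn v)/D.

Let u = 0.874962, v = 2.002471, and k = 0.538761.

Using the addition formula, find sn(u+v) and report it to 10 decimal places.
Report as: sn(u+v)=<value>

sn(u+v)=0.5071872190

sn u = 0.7494975359412127, cn u = 0.6620071326036076, dn u = 0.9148472692816621
sn v = 0.9691826302468101, cn v = -0.2463433157767326, dn v = 0.8528488897274831
m = k² = 0.290263415121
D = 1 − m·sn²u·sn²v = 0.8468404916257361
sn(u+v) = (sn u·cn v·dn v + sn v·cn u·dn u)/D = 0.4295066738911756/0.8468404916257361 = 0.5071872190081783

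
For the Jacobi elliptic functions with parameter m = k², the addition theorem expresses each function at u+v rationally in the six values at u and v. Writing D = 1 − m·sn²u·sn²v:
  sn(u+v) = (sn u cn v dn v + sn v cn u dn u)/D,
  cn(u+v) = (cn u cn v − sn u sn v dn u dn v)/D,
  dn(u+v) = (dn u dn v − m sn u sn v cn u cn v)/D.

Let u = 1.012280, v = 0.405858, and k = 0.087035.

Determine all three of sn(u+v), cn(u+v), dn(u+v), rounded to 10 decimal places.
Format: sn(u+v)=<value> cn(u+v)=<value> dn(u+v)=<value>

sn(u+v)=0.9880022841 cn(u+v)=0.1544392651 dn(u+v)=0.9962959329

sn u = 0.8474769720708753, cn u = 0.5308321597356181, dn u = 0.9972760094642014
sn v = 0.3947321761917986, cn v = 0.9187962282676648, dn v = 0.9994096750543227
m = k² = 0.007575091225
D = 1 − m·sn²u·sn²v = 0.9991522872062542
sn(u+v) = (sn u·cn v·dn v + sn v·cn u·dn u)/D = 0.9871647419304146/0.9991522872062542 = 0.9880022841069021
cn(u+v) = (cn u·cn v − sn u·sn v·dn u·dn v)/D = 0.1543083449426731/0.9991522872062542 = 0.1544392650835411
dn(u+v) = (dn u·dn v − m·sn u·sn v·cn u·cn v)/D = 0.9954513601157747/0.9991522872062542 = 0.9962959329244717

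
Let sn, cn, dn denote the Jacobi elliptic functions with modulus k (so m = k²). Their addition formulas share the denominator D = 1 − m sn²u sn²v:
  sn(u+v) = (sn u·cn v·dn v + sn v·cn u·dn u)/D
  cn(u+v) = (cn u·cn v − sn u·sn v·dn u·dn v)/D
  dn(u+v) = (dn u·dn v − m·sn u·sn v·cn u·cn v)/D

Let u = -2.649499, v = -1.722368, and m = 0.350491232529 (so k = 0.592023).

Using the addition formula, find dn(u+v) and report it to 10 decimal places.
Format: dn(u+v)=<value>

sn u = -0.7242617560139153, cn u = -0.6895251328092689, dn u = 0.9034091208015403
sn v = -0.9998385761602021, cn v = 0.01796723745988189, dn v = 0.8059912615029773
m = k² = 0.350491232529
D = 1 − m·sn²u·sn²v = 0.8162073909354821
dn(u+v) = (dn u·dn v − m·sn u·sn v·cn u·cn v)/D = 0.7312842295700158/0.8162073909354821 = 0.8959539422105293

dn(u+v)=0.8959539422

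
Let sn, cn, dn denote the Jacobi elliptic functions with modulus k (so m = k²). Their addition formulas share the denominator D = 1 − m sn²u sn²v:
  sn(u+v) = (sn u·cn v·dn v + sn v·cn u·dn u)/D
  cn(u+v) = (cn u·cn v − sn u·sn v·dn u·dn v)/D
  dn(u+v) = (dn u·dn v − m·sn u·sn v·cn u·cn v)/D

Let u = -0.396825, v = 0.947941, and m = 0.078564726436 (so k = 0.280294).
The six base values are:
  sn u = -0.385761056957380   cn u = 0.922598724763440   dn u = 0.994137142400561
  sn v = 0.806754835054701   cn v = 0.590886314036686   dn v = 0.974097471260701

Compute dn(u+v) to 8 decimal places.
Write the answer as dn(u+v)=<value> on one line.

dn(u+v)=0.98924318

m = k² = 0.078564726436
D = 1 − m·sn²u·sn²v = 0.9923906506661244
dn(u+v) = (dn u·dn v − m·sn u·sn v·cn u·cn v)/D = 0.9817156844510644/0.9923906506661244 = 0.9892431813944493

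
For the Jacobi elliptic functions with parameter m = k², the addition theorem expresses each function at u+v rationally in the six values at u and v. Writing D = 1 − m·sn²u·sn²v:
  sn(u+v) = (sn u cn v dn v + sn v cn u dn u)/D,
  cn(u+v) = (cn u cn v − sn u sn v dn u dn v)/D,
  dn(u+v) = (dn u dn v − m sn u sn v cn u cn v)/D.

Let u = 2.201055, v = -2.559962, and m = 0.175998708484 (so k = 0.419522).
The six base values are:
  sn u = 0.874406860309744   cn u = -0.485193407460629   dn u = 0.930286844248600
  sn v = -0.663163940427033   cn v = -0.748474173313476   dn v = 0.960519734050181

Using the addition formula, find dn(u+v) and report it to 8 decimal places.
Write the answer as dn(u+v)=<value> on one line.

dn(u+v)=0.98916043

m = k² = 0.175998708484
D = 1 − m·sn²u·sn²v = 0.9408195313174275
dn(u+v) = (dn u·dn v − m·sn u·sn v·cn u·cn v)/D = 0.9306214524821124/0.9408195313174275 = 0.9891604303526366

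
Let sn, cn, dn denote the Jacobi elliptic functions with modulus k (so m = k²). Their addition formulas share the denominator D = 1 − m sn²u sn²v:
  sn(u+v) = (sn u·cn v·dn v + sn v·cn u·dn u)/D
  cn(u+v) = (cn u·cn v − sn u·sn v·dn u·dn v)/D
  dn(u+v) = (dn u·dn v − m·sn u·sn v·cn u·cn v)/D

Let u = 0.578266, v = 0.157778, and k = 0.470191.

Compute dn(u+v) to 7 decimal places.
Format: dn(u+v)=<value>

sn u = 0.5409957721037603, cn u = 0.8410253114894083, dn u = 0.9671066227769545
sn v = 0.1569820175864687, cn v = 0.9876014611949912, dn v = 0.9972722084610407
m = k² = 0.221079576481
D = 1 − m·sn²u·sn²v = 0.9984054572065043
dn(u+v) = (dn u·dn v − m·sn u·sn v·cn u·cn v)/D = 0.94887363605508/0.9984054572065043 = 0.9503890721010158

dn(u+v)=0.9503891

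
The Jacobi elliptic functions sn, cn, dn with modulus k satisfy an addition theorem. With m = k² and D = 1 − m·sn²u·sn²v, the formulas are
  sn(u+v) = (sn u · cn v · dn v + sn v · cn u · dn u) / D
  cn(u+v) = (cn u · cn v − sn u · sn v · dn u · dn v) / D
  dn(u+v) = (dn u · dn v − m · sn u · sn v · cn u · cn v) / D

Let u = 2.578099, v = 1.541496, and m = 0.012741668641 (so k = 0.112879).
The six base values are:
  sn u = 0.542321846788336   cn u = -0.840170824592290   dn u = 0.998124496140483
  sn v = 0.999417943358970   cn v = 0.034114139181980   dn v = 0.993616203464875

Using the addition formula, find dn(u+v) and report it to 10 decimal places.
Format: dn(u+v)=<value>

m = k² = 0.012741668641
D = 1 − m·sn²u·sn²v = 0.9962568710292032
dn(u+v) = (dn u·dn v − m·sn u·sn v·cn u·cn v)/D = 0.9919506119829433/0.9962568710292032 = 0.995677561509

dn(u+v)=0.9956775615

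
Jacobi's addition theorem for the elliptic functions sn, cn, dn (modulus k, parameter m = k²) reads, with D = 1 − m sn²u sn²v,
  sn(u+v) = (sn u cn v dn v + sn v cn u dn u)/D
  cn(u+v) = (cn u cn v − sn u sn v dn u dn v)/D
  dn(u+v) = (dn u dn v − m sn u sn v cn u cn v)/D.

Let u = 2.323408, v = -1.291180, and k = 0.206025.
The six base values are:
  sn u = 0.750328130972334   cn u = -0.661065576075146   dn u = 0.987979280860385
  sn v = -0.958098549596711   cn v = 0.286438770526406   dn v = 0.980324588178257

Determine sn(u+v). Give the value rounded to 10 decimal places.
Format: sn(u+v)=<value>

sn(u+v)=0.8552068665

m = k² = 0.042446300625
D = 1 − m·sn²u·sn²v = 0.9780637357388521
sn(u+v) = (sn u·cn v·dn v + sn v·cn u·dn u)/D = 0.8364468226598868/0.9780637357388521 = 0.8552068664809614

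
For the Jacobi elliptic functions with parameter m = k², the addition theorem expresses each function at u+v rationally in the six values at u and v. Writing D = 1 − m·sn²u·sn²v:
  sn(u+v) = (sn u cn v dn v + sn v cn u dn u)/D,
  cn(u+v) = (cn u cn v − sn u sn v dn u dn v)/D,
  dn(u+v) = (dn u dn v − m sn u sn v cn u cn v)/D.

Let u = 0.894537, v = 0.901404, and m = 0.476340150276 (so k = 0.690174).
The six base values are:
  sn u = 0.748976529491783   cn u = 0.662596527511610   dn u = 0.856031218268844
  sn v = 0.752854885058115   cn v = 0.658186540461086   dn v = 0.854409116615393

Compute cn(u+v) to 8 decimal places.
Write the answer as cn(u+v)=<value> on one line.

cn(u+v)=0.02792611

m = k² = 0.476340150276
D = 1 − m·sn²u·sn²v = 0.8485476027523779
cn(u+v) = (cn u·cn v − sn u·sn v·dn u·dn v)/D = 0.02369663627142462/0.8485476027523779 = 0.02792611303663036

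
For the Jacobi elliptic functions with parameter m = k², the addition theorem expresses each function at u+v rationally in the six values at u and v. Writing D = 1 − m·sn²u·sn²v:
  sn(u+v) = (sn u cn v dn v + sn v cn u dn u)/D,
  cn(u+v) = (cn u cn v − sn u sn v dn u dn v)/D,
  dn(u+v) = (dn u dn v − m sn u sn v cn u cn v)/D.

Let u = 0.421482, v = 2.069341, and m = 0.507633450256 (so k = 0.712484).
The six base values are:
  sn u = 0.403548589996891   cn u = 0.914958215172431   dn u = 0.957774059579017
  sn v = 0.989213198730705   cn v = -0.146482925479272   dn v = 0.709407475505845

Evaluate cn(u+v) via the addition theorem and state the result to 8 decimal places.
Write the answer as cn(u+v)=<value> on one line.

cn(u+v)=-0.44092898

m = k² = 0.507633450256
D = 1 − m·sn²u·sn²v = 0.9191049951910168
cn(u+v) = (cn u·cn v − sn u·sn v·dn u·dn v)/D = -0.4052600301442237/0.9191049951910168 = -0.4409289822867287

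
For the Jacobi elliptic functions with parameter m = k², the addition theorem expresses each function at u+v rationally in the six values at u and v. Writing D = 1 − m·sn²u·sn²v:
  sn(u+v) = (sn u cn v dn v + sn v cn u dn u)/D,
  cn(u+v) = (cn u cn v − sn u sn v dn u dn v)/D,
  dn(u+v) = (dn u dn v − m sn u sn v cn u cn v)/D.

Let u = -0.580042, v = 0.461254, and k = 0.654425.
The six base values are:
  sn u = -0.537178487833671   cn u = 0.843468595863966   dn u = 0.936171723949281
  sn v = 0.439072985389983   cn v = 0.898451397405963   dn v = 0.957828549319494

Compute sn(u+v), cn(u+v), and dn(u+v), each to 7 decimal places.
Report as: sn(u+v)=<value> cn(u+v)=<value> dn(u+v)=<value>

m = k² = 0.428272080625
D = 1 − m·sn²u·sn²v = 0.9761751364157867
sn(u+v) = (sn u·cn v·dn v + sn v·cn u·dn u)/D = -0.1155697700885043/0.9761751364157867 = -0.1183904053455415
cn(u+v) = (cn u·cn v − sn u·sn v·dn u·dn v)/D = 0.9693098189939428/0.9761751364157867 = 0.9929671252977706
dn(u+v) = (dn u·dn v − m·sn u·sn v·cn u·cn v)/D = 0.9732408416388245/0.9761751364157867 = 0.9969940898231274

sn(u+v)=-0.1183904 cn(u+v)=0.9929671 dn(u+v)=0.9969941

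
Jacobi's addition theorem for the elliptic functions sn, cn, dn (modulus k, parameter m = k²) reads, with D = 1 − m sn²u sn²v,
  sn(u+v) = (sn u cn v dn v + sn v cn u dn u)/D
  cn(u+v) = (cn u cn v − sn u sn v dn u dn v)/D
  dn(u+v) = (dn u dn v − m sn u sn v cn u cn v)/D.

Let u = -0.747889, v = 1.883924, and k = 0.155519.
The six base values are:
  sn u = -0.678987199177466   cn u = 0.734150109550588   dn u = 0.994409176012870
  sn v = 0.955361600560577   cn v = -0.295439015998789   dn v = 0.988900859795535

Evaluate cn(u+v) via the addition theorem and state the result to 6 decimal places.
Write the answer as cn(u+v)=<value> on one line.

cn(u+v)=0.425324

m = k² = 0.024186159361
D = 1 − m·sn²u·sn²v = 0.9898228624029113
cn(u+v) = (cn u·cn v − sn u·sn v·dn u·dn v)/D = 0.4209955465048673/0.9898228624029113 = 0.4253241286858652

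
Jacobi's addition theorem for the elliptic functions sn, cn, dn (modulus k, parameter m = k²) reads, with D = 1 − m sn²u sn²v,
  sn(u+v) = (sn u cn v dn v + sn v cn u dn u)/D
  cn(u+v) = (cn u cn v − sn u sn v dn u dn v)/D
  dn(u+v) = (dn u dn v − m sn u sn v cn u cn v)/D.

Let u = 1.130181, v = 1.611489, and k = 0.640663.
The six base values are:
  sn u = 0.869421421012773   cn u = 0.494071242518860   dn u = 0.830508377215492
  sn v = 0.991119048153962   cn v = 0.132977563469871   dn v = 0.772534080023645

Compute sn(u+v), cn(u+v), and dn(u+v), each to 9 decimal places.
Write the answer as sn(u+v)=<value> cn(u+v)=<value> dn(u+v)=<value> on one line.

sn(u+v)=0.713434803 cn(u+v)=-0.700721615 dn(u+v)=0.889430067

m = k² = 0.410449079569
D = 1 − m·sn²u·sn²v = 0.6952304286101089
sn(u+v) = (sn u·cn v·dn v + sn v·cn u·dn u)/D = 0.4960015836236567/0.6952304286101089 = 0.7134348026383905
cn(u+v) = (cn u·cn v − sn u·sn v·dn u·dn v)/D = -0.4871629890583032/0.6952304286101089 = -0.7007216154681692
dn(u+v) = (dn u·dn v − m·sn u·sn v·cn u·cn v)/D = 0.6183588467129924/0.6952304286101089 = 0.8894300670199423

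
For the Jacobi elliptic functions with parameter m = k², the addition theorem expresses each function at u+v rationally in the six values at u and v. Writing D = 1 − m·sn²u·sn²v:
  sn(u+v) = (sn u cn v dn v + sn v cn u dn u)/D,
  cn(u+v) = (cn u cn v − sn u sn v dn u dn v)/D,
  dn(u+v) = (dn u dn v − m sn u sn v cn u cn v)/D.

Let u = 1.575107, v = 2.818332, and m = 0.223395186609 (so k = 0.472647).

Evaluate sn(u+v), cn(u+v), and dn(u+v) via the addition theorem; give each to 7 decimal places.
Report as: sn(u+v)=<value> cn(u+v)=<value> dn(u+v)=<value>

sn(u+v)=-0.8498721 cn(u+v)=-0.5269891 dn(u+v)=0.9157759

sn u = 0.9963831003423216, cn u = 0.08497480421997448, dn u = 0.8821665868141633
sn v = 0.4967194810722823, cn v = -0.8679111458687938, dn v = 0.9720502308782565
m = k² = 0.223395186609
D = 1 − m·sn²u·sn²v = 0.9452796453669913
sn(u+v) = (sn u·cn v·dn v + sn v·cn u·dn u)/D = -0.8033667681838961/0.9452796453669913 = -0.8498720692033948
cn(u+v) = (cn u·cn v − sn u·sn v·dn u·dn v)/D = -0.4981520287250741/0.9452796453669913 = -0.526989056800936
dn(u+v) = (dn u·dn v − m·sn u·sn v·cn u·cn v)/D = 0.8656643487008184/0.9452796453669913 = 0.9157759324911059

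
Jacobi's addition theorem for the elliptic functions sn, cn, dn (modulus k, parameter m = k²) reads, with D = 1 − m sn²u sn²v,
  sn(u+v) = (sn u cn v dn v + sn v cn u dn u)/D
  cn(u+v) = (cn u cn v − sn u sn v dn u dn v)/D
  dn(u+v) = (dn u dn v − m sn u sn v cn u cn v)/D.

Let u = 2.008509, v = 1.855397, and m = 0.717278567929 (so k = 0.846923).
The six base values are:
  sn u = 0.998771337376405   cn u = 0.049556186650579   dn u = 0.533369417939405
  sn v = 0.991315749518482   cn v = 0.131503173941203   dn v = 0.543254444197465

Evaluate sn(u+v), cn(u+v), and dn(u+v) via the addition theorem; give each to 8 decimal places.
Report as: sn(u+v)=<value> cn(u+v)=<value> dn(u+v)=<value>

sn(u+v)=0.32862391 cn(u+v)=-0.94446086 dn(u+v)=0.96048865

m = k² = 0.717278567929
D = 1 − m·sn²u·sn²v = 0.296856433225693
sn(u+v) = (sn u·cn v·dn v + sn v·cn u·dn u)/D = 0.09755412285345201/0.296856433225693 = 0.3286239135645879
cn(u+v) = (cn u·cn v − sn u·sn v·dn u·dn v)/D = -0.2803692833777872/0.296856433225693 = -0.9444608638972259
dn(u+v) = (dn u·dn v − m·sn u·sn v·cn u·cn v)/D = 0.2851272353410737/0.296856433225693 = 0.9604886518470633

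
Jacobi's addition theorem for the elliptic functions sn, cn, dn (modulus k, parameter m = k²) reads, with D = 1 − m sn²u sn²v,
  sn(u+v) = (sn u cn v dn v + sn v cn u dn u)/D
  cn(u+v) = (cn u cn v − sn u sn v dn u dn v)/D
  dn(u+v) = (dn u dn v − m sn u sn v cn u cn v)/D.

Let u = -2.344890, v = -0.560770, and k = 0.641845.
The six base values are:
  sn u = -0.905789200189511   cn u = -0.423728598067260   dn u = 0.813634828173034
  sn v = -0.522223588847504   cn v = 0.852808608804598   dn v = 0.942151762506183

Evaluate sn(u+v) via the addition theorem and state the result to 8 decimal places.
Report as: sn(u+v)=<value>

m = k² = 0.411965004025
D = 1 − m·sn²u·sn²v = 0.9078219383745946
sn(u+v) = (sn u·cn v·dn v + sn v·cn u·dn u)/D = -0.5477371141761505/0.9078219383745946 = -0.6033530266484238

sn(u+v)=-0.60335303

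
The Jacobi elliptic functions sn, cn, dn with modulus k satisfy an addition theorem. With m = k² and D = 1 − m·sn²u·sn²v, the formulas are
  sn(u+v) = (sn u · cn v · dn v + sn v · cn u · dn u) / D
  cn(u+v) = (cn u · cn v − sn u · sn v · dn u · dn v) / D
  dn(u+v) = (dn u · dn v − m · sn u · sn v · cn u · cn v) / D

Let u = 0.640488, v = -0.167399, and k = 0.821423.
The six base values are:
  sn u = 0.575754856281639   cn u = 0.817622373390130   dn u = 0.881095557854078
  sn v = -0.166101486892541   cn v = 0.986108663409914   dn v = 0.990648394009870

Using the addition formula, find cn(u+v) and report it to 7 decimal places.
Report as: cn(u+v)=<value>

m = k² = 0.674735744929
D = 1 − m·sn²u·sn²v = 0.9938289938694698
cn(u+v) = (cn u·cn v − sn u·sn v·dn u·dn v)/D = 0.8897389779390271/0.9938289938694698 = 0.8952636554452205

cn(u+v)=0.8952637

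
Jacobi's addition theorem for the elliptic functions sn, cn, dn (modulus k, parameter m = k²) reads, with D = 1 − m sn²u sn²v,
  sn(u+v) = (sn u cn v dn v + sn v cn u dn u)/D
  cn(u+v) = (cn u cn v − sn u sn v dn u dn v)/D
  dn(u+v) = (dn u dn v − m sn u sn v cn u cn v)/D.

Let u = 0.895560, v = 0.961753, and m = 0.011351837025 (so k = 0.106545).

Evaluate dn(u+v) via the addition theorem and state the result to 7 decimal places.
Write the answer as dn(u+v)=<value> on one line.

dn(u+v)=0.9947452

sn u = 0.7798357081193546, cn u = 0.6259842396913718, dn u = 0.9965422477097711
sn v = 0.8193953668525237, cn v = 0.5732287787442445, dn v = 0.9961818494117273
m = k² = 0.011351837025
D = 1 − m·sn²u·sn²v = 0.9953648969923309
dn(u+v) = (dn u·dn v − m·sn u·sn v·cn u·cn v)/D = 0.9901344192958914/0.9953648969923309 = 0.9947451656048508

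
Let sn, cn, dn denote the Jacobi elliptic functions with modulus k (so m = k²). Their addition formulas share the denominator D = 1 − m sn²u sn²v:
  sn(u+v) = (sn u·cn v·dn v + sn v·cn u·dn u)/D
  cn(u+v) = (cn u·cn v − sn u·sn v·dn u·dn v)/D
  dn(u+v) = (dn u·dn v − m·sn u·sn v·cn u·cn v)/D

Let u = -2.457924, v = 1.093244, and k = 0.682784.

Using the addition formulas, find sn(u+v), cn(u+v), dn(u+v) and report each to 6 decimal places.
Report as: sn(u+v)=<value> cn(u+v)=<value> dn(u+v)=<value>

sn(u+v)=-0.941796 cn(u+v)=0.336186 dn(u+v)=0.765830

sn u = -0.8892132580104905, cn u = -0.457492930850706, dn u = 0.7945944310493799
sn v = 0.8488337723393562, cn v = 0.5286598404798099, dn v = 0.8149223753479796
m = k² = 0.466193990656
D = 1 − m·sn²u·sn²v = 0.7344025931293186
sn(u+v) = (sn u·cn v·dn v + sn v·cn u·dn u)/D = -0.6916571369136933/0.7344025931293186 = -0.9417956082732698
cn(u+v) = (cn u·cn v − sn u·sn v·dn u·dn v)/D = 0.2468958763353896/0.7344025931293186 = 0.3361860083899711
dn(u+v) = (dn u·dn v − m·sn u·sn v·cn u·cn v)/D = 0.5624276081358042/0.7344025931293186 = 0.7658300956417893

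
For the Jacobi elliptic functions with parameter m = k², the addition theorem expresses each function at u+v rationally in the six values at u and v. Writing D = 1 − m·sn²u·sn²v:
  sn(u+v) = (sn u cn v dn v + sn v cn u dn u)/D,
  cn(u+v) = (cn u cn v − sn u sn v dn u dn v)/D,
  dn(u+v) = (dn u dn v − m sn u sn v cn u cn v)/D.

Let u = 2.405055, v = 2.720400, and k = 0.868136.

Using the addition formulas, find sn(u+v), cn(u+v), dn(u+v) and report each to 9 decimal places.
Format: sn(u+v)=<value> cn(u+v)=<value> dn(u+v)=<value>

sn(u+v)=-0.676867387 cn(u+v)=-0.736104979 dn(u+v)=0.809142154

sn u = 0.9926934848003076, cn u = -0.1206633549799668, dn u = 0.5072601989106256
sn v = 0.9590032994163327, cn v = -0.283394904168349, dn v = 0.5539569864704063
m = k² = 0.753660114496
D = 1 − m·sn²u·sn²v = 0.3169600938885039
sn(u+v) = (sn u·cn v·dn v + sn v·cn u·dn u)/D = -0.2145399505791076/0.3169600938885039 = -0.6768673871436184
cn(u+v) = (cn u·cn v − sn u·sn v·dn u·dn v)/D = -0.2333159032799164/0.3169600938885039 = -0.7361049790766063
dn(u+v) = (dn u·dn v − m·sn u·sn v·cn u·cn v)/D = 0.2564657731611547/0.3169600938885039 = 0.8091421541898296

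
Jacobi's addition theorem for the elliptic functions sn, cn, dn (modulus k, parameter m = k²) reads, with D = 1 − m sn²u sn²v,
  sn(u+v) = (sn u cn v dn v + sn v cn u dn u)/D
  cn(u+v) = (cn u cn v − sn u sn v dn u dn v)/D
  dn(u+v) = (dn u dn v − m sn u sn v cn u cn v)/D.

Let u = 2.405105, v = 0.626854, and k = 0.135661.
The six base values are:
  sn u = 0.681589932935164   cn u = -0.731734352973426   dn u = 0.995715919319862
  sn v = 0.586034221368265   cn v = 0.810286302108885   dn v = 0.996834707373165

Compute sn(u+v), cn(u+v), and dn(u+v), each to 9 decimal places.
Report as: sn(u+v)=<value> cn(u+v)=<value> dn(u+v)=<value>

sn(u+v)=0.123914434 cn(u+v)=-0.992292907 dn(u+v)=0.999858696

m = k² = 0.018403906921
D = 1 − m·sn²u·sn²v = 0.9970636872066118
sn(u+v) = (sn u·cn v·dn v + sn v·cn u·dn u)/D = 0.1235505826091129/0.9970636872066118 = 0.1239144341473853
cn(u+v) = (cn u·cn v − sn u·sn v·dn u·dn v)/D = -0.9893792245054436/0.9970636872066118 = -0.9922929068626528
dn(u+v) = (dn u·dn v − m·sn u·sn v·cn u·cn v)/D = 0.9969227981007183/0.9970636872066118 = 0.9998586959813087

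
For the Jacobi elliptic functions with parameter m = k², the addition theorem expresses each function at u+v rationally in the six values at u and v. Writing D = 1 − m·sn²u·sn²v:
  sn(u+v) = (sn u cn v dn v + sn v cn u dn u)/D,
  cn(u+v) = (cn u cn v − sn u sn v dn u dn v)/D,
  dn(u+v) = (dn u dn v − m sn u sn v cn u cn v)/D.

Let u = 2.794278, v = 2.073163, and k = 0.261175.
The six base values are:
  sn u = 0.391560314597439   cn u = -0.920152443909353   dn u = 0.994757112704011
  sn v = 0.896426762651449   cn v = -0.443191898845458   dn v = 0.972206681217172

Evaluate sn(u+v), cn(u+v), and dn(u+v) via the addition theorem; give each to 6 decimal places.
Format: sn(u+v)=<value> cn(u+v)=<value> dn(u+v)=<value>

m = k² = 0.068212380625
D = 1 − m·sn²u·sn²v = 0.9915959201145685
sn(u+v) = (sn u·cn v·dn v + sn v·cn u·dn u)/D = -0.9892378926303743/0.9915959201145685 = -0.9976219875088617
cn(u+v) = (cn u·cn v − sn u·sn v·dn u·dn v)/D = 0.06834369445730767/0.9915959201145685 = 0.06892292825227767
dn(u+v) = (dn u·dn v − m·sn u·sn v·cn u·cn v)/D = 0.9573454995621026/0.9915959201145685 = 0.9654592966170044

sn(u+v)=-0.997622 cn(u+v)=0.068923 dn(u+v)=0.965459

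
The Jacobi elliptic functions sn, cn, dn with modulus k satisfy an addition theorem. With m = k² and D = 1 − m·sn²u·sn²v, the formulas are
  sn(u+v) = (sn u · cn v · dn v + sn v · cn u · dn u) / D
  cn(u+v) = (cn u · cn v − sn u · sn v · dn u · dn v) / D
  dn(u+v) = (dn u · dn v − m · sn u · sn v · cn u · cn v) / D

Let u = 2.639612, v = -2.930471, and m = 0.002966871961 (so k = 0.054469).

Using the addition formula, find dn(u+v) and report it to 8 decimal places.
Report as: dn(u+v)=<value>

sn u = 0.483154822424029, cn u = -0.8755349322376606, dn u = 0.9996536488280169
sn v = -0.2118337980570632, cn v = -0.9773057054989086, dn v = 0.9999334307337572
m = k² = 0.002966871961
D = 1 − m·sn²u·sn²v = 0.999968921364185
dn(u+v) = (dn u·dn v − m·sn u·sn v·cn u·cn v)/D = 0.9998469296237186/0.999968921364185 = 0.999878004468079

dn(u+v)=0.99987800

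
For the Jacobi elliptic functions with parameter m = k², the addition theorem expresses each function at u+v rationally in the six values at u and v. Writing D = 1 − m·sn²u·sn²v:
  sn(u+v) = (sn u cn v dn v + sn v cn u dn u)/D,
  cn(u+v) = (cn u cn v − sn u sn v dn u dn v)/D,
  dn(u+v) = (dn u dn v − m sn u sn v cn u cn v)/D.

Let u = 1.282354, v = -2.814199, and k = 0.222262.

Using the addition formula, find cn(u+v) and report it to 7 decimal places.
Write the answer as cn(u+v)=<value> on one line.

sn u = 0.9550649832040625, cn u = 0.2963964875929265, dn u = 0.9772100447537778
sn v = -0.3587348594894497, cn v = -0.9334395002286355, dn v = 0.9968162460577216
m = k² = 0.049400396644
D = 1 − m·sn²u·sn²v = 0.9942011290801292
cn(u+v) = (cn u·cn v − sn u·sn v·dn u·dn v)/D = 0.05707278760038174/0.9942011290801292 = 0.05740567570385637

cn(u+v)=0.0574057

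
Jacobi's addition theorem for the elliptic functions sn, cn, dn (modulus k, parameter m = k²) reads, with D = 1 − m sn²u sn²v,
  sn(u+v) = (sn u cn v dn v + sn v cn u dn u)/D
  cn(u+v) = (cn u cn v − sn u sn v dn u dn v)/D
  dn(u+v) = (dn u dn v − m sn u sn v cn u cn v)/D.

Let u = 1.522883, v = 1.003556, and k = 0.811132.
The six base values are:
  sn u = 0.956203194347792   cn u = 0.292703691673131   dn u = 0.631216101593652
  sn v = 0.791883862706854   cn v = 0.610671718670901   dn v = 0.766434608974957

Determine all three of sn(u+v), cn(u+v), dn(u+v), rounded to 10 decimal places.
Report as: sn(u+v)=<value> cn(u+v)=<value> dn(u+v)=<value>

sn(u+v)=0.9535612772 cn(u+v)=-0.3011990879 dn(u+v)=0.6338401524

m = k² = 0.657935121424
D = 1 − m·sn²u·sn²v = 0.6227698152638197
sn(u+v) = (sn u·cn v·dn v + sn v·cn u·dn u)/D = 0.593849180461333/0.6227698152638197 = 0.9535612772269073
cn(u+v) = (cn u·cn v − sn u·sn v·dn u·dn v)/D = -0.1875777003514417/0.6227698152638197 = -0.3011990879358522
dn(u+v) = (dn u·dn v − m·sn u·sn v·cn u·cn v)/D = 0.3947365145858131/0.6227698152638197 = 0.6338401523500198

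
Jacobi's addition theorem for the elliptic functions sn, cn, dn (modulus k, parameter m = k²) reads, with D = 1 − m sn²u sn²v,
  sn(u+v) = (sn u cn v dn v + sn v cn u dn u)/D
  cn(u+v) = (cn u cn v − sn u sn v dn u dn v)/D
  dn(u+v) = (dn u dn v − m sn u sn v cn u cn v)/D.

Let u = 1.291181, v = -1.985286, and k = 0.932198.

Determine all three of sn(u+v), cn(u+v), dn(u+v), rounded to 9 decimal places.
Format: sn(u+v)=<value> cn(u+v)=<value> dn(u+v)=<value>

sn(u+v)=-0.605749626 cn(u+v)=0.795655321 dn(u+v)=0.825310905

sn u = 0.8760783372368421, cn u = 0.4821687951582204, dn u = 0.5770929478050912
sn v = -0.9848697386097639, cn v = 0.1732962722355426, dn v = 0.3963636468585597
m = k² = 0.868993111204
D = 1 − m·sn²u·sn²v = 0.3530662569945879
sn(u+v) = (sn u·cn v·dn v + sn v·cn u·dn u)/D = -0.2138697532851033/0.3530662569945879 = -0.6057496264458422
cn(u+v) = (cn u·cn v − sn u·sn v·dn u·dn v)/D = 0.2809190460932427/0.3530662569945879 = 0.7956553211414618
dn(u+v) = (dn u·dn v − m·sn u·sn v·cn u·cn v)/D = 0.291389432036984/0.3530662569945879 = 0.825310904863533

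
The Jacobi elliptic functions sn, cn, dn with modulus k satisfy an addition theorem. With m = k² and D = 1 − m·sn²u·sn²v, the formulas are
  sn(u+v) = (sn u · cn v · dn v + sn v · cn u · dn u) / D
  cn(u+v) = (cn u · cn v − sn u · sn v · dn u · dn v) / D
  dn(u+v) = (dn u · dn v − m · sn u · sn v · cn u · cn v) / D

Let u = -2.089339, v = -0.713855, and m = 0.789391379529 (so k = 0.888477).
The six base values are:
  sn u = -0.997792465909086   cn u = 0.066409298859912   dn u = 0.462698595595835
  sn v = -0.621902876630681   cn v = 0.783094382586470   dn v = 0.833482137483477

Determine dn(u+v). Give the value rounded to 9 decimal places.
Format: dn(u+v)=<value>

m = k² = 0.789391379529
D = 1 − m·sn²u·sn²v = 0.6960389392232273
dn(u+v) = (dn u·dn v − m·sn u·sn v·cn u·cn v)/D = 0.3601769543665863/0.6960389392232273 = 0.5174666732992557

dn(u+v)=0.517466673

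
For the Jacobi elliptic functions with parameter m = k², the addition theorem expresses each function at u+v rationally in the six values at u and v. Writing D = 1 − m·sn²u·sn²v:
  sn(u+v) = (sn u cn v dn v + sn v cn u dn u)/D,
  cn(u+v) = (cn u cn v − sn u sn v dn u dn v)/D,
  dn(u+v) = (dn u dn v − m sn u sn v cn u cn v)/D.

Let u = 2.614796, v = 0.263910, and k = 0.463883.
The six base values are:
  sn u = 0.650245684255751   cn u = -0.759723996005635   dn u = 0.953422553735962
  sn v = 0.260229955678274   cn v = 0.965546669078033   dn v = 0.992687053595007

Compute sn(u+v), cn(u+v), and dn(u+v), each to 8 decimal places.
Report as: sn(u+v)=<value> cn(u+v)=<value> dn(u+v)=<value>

m = k² = 0.215187437689
D = 1 − m·sn²u·sn²v = 0.9938385000875185
sn(u+v) = (sn u·cn v·dn v + sn v·cn u·dn u)/D = 0.4347567319036102/0.9938385000875185 = 0.4374520929359498
cn(u+v) = (cn u·cn v − sn u·sn v·dn u·dn v)/D = -0.8937010396775317/0.9938385000875185 = -0.8992417174408431
dn(u+v) = (dn u·dn v − m·sn u·sn v·cn u·cn v)/D = 0.9731606504540766/0.9938385000875185 = 0.9791939539154289

sn(u+v)=0.43745209 cn(u+v)=-0.89924172 dn(u+v)=0.97919395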